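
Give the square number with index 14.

The 14th square number is n² with n = 14.
14² = 196.

196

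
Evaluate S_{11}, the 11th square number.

121

11² = 121.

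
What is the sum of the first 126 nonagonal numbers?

2341626

Σ i(7i−5)/2 = (7Σi² − 5Σi) / 2 over i = 1..126.
Σi = 8001 and Σi² = 674751.
(7·674751 − 5·8001) / 2 = 4683252/2 = 2341626.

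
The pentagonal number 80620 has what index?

Set n(3n−1)/2 = 80620, giving 3n² − n − 161240 = 0.
So n = (1 + 1391) / 6 = 1392/6 = 232.

232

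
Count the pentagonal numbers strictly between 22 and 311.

10

The n-th pentagonal number is n(3n−1)/2.
Smallest index with value > 22: n = 5 (giving 35).
Largest index with value < 311: n = 14 (giving 287).
Indices 5 through 14: 10 terms.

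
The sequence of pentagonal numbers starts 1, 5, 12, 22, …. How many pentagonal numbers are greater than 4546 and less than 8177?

18

The n-th pentagonal number is n(3n−1)/2.
Smallest index with value > 4546: n = 56 (giving 4676).
Largest index with value < 8177: n = 73 (giving 7957).
Indices 56 through 73: 18 terms.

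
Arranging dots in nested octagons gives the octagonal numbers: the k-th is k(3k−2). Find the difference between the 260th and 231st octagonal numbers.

42659

260·(3·260 − 2) = 202280 and 231·(3·231 − 2) = 159621.
Difference: 202280 − 159621 = 42659.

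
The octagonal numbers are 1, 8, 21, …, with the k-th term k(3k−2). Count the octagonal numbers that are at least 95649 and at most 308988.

The n-th octagonal number is n(3n−2).
Smallest index with value ≥ 95649: n = 179 (giving 95765).
Largest index with value ≤ 308988: n = 321 (giving 308481).
Indices 179 through 321: 143 terms.

143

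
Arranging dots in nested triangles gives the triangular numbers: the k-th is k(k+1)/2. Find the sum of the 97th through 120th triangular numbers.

143144

Σ i(i+1)/2 = (Σi² + Σi) / 2 over i = 97..120.
Σi = 7260 − 4656 = 2604 and Σi² = 583220 − 299536 = 283684.
(1·283684 + 1·2604) / 2 = 286288/2 = 143144.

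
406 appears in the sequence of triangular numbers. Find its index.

Set n(n+1)/2 = 406, giving n² + n − 812 = 0.
The discriminant is 1 + 8·406 = 3249, and √3249 = 57.
So n = (-1 + 57) / 2 = 56/2 = 28.

28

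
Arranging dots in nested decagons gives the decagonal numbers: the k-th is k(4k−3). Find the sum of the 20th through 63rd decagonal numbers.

326018

Σ i(4i−3) = 4Σi² − 3Σi over i = 20..63.
Σi = 2016 − 190 = 1826 and Σi² = 85344 − 2470 = 82874.
4·82874 − 3·1826 = 326018.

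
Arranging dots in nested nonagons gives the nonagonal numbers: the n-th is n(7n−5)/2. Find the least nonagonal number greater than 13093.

13299

Solve n(7n−5)/2 > 13093 for integer n.
The largest n with value ≤ 13093 is 61 (since 12871 ≤ 13093 < 13299), so the first above is n = 62, value 13299.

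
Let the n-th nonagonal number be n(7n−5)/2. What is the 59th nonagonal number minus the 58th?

407

Consecutive nonagonal numbers differ by 7n − 6: here 7·59 − 6 = 407.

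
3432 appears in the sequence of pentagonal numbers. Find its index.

48

Set n(3n−1)/2 = 3432, giving 3n² − n − 6864 = 0.
The discriminant is 1 + 24·3432 = 82369, and √82369 = 287.
So n = (1 + 287) / 6 = 288/6 = 48.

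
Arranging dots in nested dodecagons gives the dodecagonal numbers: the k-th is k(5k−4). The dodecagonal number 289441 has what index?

Set n(5n−4) = 289441, giving 5n² − 4n − 289441 = 0.
The discriminant is 16 + 20·289441 = 5788836, and √5788836 = 2406.
So n = (4 + 2406) / 10 = 2410/10 = 241.
Check: 241·(5·241 − 4) = 289441. ✓

241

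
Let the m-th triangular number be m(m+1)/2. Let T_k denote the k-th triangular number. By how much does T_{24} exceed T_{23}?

24

Consecutive triangular numbers differ by n: T_{24} − T_{23} = 24.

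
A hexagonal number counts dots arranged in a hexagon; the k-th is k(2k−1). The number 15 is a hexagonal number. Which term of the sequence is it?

3

Set n(2n−1) = 15, giving 2n² − n − 15 = 0.
The discriminant is 1 + 8·15 = 121, and √121 = 11.
So n = (1 + 11) / 4 = 12/4 = 3.
Check: 3·(2·3 − 1) = 15. ✓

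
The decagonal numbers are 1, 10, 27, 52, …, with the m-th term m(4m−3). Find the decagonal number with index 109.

47197

The 109th decagonal number is n(4n−3) with n = 109.
109·(4·109 − 3) = 109·433 = 47197.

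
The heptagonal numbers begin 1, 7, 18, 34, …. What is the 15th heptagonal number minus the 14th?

71

Consecutive heptagonal numbers differ by 5n − 4: here 5·15 − 4 = 71.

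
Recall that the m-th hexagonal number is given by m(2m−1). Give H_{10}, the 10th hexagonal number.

190

The 10th hexagonal number is n(2n−1) with n = 10.
10·(2·10 − 1) = 10·19 = 190.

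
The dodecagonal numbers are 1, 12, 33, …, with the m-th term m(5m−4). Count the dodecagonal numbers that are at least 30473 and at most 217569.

The n-th dodecagonal number is n(5n−4).
Smallest index with value ≥ 30473: n = 79 (giving 30889).
Largest index with value ≤ 217569: n = 209 (giving 217569).
Indices 79 through 209: 131 terms.

131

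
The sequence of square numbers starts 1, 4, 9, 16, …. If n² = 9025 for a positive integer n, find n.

95

We need n² = 9025, so n = √9025 = 95.
Check: 95² = 9025. ✓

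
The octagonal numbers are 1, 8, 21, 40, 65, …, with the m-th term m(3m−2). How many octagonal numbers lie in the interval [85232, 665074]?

The n-th octagonal number is n(3n−2).
Smallest index with value ≥ 85232: n = 169 (giving 85345).
Largest index with value ≤ 665074: n = 471 (giving 664581).
Indices 169 through 471: 303 terms.

303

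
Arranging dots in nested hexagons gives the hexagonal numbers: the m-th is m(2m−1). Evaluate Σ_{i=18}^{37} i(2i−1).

31030

Σ i(2i−1) = 2Σi² − Σi over i = 18..37.
Σi = 703 − 153 = 550 and Σi² = 17575 − 1785 = 15790.
2·15790 − 1·550 = 31030.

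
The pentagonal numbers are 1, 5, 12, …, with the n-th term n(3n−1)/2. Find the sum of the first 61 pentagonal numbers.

115351

Σ i(3i−1)/2 = (3Σi² − Σi) / 2 over i = 1..61.
Σi = 1891 and Σi² = 77531.
(3·77531 − 1·1891) / 2 = 230702/2 = 115351.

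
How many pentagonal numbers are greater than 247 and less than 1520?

18

The n-th pentagonal number is n(3n−1)/2.
Smallest index with value > 247: n = 14 (giving 287).
Largest index with value < 1520: n = 31 (giving 1426).
Indices 14 through 31: 18 terms.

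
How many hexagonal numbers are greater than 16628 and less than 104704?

The n-th hexagonal number is n(2n−1).
Smallest index with value > 16628: n = 92 (giving 16836).
Largest index with value < 104704: n = 229 (giving 104653).
Indices 92 through 229: 138 terms.

138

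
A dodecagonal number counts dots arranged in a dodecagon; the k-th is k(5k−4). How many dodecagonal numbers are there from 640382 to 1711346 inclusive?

227

The n-th dodecagonal number is n(5n−4).
Smallest index with value ≥ 640382: n = 359 (giving 642969).
Largest index with value ≤ 1711346: n = 585 (giving 1708785).
Indices 359 through 585: 227 terms.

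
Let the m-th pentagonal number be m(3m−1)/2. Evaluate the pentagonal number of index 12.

210

The 12th pentagonal number is n(3n−1)/2 with n = 12.
12·(3·12 − 1)/2 = 12·35/2 = 210.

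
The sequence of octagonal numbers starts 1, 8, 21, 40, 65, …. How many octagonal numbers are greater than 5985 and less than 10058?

The n-th octagonal number is n(3n−2).
Smallest index with value > 5985: n = 46 (giving 6256).
Largest index with value < 10058: n = 58 (giving 9976).
Indices 46 through 58: 13 terms.

13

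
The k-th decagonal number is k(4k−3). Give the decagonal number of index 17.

The 17th decagonal number is n(4n−3) with n = 17.
17·(4·17 − 3) = 17·65 = 1105.

1105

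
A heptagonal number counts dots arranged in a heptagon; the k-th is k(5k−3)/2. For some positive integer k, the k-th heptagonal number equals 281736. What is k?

Set n(5n−3)/2 = 281736, giving 5n² − 3n − 563472 = 0.
So n = (3 + 3357) / 10 = 3360/10 = 336.
Check: 336·(5·336 − 3)/2 = 281736. ✓

336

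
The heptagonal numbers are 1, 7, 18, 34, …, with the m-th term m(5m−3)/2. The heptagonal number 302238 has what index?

348

Set n(5n−3)/2 = 302238, giving 5n² − 3n − 604476 = 0.
The discriminant is 9 + 40·302238 = 12089529, and √12089529 = 3477.
So n = (3 + 3477) / 10 = 3480/10 = 348.
Check: 348·(5·348 − 3)/2 = 302238. ✓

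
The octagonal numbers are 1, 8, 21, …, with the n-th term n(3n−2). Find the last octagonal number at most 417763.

Solve n(3n−2) ≤ 417763 for integer n.
n = 373 gives 416641 ≤ 417763, while n = 374 gives 418880 > 417763; so the answer is 416641.

416641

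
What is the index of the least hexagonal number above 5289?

52

Solve n(2n−1) > 5289 for integer n.
The largest n with value ≤ 5289 is 51 (since 5151 ≤ 5289 < 5356), so the first above is n = 52, value 5356.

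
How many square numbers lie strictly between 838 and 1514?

The n-th square number is n².
Smallest index with value > 838: n = 29 (giving 841).
Largest index with value < 1514: n = 38 (giving 1444).
Indices 29 through 38: 10 terms.

10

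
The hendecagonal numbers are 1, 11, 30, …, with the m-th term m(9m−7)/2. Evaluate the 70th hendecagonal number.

The 70th hendecagonal number is n(9n−7)/2 with n = 70.
70·(9·70 − 7)/2 = 70·623/2 = 21805.

21805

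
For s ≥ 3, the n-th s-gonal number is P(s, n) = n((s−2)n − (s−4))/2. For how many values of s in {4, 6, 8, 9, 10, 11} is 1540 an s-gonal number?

2

s = 4: P(4, 39) = 1521 and P(4, 40) = 1600; 1540 is not s-gonal.
s = 6: P(6, 28) = 1540. ✓
s = 8: P(8, 22) = 1408 and P(8, 23) = 1541; 1540 is not s-gonal.
s = 9: P(9, 21) = 1491 and P(9, 22) = 1639; 1540 is not s-gonal.
s = 10: P(10, 20) = 1540. ✓
s = 11: P(11, 18) = 1395 and P(11, 19) = 1558; 1540 is not s-gonal.
Hits: s ∈ {6, 10} → 2.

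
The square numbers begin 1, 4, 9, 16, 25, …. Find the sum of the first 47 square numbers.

Σ_{i=1}^{47} i² = 47·48·95/6 = 35720.

35720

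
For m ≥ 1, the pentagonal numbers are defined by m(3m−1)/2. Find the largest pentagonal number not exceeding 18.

12

Solve n(3n−1)/2 ≤ 18 for integer n.
n = 3 gives 12 ≤ 18, while n = 4 gives 22 > 18; so the answer is 12.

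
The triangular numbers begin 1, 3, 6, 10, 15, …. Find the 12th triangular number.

78

The 12th triangular number is n(n+1)/2 with n = 12.
12·13/2 = 156/2 = 78.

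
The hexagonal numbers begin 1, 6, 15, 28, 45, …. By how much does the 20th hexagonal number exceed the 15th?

20·(2·20 − 1) = 780 and 15·(2·15 − 1) = 435.
Difference: 780 − 435 = 345.

345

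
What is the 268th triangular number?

The 268th triangular number is n(n+1)/2 with n = 268.
268·269/2 = 72092/2 = 36046.

36046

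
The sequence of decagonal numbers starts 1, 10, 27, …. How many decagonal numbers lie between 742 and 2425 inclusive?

The n-th decagonal number is n(4n−3).
Smallest index with value ≥ 742: n = 14 (giving 742).
Largest index with value ≤ 2425: n = 25 (giving 2425).
Indices 14 through 25: 12 terms.

12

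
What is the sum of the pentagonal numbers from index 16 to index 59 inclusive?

102630

Σ i(3i−1)/2 = (3Σi² − Σi) / 2 over i = 16..59.
Σi = 1770 − 120 = 1650 and Σi² = 70210 − 1240 = 68970.
(3·68970 − 1·1650) / 2 = 205260/2 = 102630.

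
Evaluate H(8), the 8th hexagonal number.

The 8th hexagonal number is n(2n−1) with n = 8.
8·(2·8 − 1) = 8·15 = 120.

120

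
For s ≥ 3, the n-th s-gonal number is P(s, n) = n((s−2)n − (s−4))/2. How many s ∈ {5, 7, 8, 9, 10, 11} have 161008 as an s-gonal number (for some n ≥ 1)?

1

s = 5: P(5, 327) = 160230 and P(5, 328) = 161212; 161008 is not s-gonal.
s = 7: P(7, 254) = 160909 and P(7, 255) = 162180; 161008 is not s-gonal.
s = 8: P(8, 232) = 161008. ✓
s = 9: P(9, 214) = 159751 and P(9, 215) = 161250; 161008 is not s-gonal.
s = 10: P(10, 201) = 161001 and P(10, 202) = 162610; 161008 is not s-gonal.
s = 11: P(11, 189) = 160083 and P(11, 190) = 161785; 161008 is not s-gonal.
Hits: s ∈ {8} → 1.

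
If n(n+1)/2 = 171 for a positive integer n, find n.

Set n(n+1)/2 = 171, giving n² + n − 342 = 0.
The discriminant is 1 + 8·171 = 1369, and √1369 = 37.
So n = (-1 + 37) / 2 = 36/2 = 18.

18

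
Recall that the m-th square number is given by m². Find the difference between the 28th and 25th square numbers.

159

28² = 784 and 25² = 625.
Difference: 784 − 625 = 159.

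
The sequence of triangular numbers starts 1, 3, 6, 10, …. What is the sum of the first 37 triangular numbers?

9139

Σ i(i+1)/2 = (Σi² + Σi) / 2 over i = 1..37.
Σi = 703 and Σi² = 17575.
(1·17575 + 1·703) / 2 = 18278/2 = 9139.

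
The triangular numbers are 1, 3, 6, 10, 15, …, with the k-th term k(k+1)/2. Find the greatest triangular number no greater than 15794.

Solve n(n+1)/2 ≤ 15794 for integer n.
n = 177 gives 15753 ≤ 15794, while n = 178 gives 15931 > 15794; so the answer is 15753.

15753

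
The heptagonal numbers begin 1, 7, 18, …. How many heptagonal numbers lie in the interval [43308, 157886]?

The n-th heptagonal number is n(5n−3)/2.
Smallest index with value ≥ 43308: n = 132 (giving 43362).
Largest index with value ≤ 157886: n = 251 (giving 157126).
Indices 132 through 251: 120 terms.

120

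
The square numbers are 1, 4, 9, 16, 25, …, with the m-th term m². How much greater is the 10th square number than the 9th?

19

n² − (n−1)² = 2n − 1, so 10² − 9² = 2·10 − 1 = 19.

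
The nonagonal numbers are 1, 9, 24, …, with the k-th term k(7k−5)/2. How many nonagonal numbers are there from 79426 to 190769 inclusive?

The n-th nonagonal number is n(7n−5)/2.
Smallest index with value ≥ 79426: n = 151 (giving 79426).
Largest index with value ≤ 190769: n = 233 (giving 189429).
Indices 151 through 233: 83 terms.

83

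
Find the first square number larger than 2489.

Solve n² > 2489 for integer n.
The largest n with value ≤ 2489 is 49 (since 2401 ≤ 2489 < 2500), so the first above is n = 50, value 2500.

2500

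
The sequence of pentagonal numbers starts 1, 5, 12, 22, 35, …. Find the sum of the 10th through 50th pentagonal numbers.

63345

Σ i(3i−1)/2 = (3Σi² − Σi) / 2 over i = 10..50.
Σi = 1275 − 45 = 1230 and Σi² = 42925 − 285 = 42640.
(3·42640 − 1·1230) / 2 = 126690/2 = 63345.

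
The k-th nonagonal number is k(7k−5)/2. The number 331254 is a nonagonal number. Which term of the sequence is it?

308

Set n(7n−5)/2 = 331254, giving 7n² − 5n − 662508 = 0.
The discriminant is 25 + 56·331254 = 18550249, and √18550249 = 4307.
So n = (5 + 4307) / 14 = 4312/14 = 308.
Check: 308·(7·308 − 5)/2 = 331254. ✓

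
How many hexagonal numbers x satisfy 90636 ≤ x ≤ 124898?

The n-th hexagonal number is n(2n−1).
Smallest index with value ≥ 90636: n = 214 (giving 91378).
Largest index with value ≤ 124898: n = 250 (giving 124750).
Indices 214 through 250: 37 terms.

37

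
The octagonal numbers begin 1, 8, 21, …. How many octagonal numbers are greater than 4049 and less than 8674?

The n-th octagonal number is n(3n−2).
Smallest index with value > 4049: n = 38 (giving 4256).
Largest index with value < 8674: n = 54 (giving 8640).
Indices 38 through 54: 17 terms.

17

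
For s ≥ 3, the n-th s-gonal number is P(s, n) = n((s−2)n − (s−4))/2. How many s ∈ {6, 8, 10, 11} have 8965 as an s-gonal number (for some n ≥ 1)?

s = 6: P(6, 67) = 8911 and P(6, 68) = 9180; 8965 is not s-gonal.
s = 8: P(8, 55) = 8965. ✓
s = 10: P(10, 47) = 8695 and P(10, 48) = 9072; 8965 is not s-gonal.
s = 11: P(11, 45) = 8955 and P(11, 46) = 9361; 8965 is not s-gonal.
Hits: s ∈ {8} → 1.

1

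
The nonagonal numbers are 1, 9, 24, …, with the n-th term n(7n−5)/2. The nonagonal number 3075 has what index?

30

Set n(7n−5)/2 = 3075, giving 7n² − 5n − 6150 = 0.
The discriminant is 25 + 56·3075 = 172225, and √172225 = 415.
So n = (5 + 415) / 14 = 420/14 = 30.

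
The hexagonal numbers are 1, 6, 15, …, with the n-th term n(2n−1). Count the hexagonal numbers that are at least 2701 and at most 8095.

The n-th hexagonal number is n(2n−1).
Smallest index with value ≥ 2701: n = 37 (giving 2701).
Largest index with value ≤ 8095: n = 63 (giving 7875).
Indices 37 through 63: 27 terms.

27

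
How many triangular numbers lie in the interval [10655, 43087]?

The n-th triangular number is n(n+1)/2.
Smallest index with value ≥ 10655: n = 146 (giving 10731).
Largest index with value ≤ 43087: n = 293 (giving 43071).
Indices 146 through 293: 148 terms.

148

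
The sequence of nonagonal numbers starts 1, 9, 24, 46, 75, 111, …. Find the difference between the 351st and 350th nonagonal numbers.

Consecutive nonagonal numbers differ by 7n − 6: here 7·351 − 6 = 2451.

2451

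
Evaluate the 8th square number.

64

The 8th square number is n² with n = 8.
8² = 64.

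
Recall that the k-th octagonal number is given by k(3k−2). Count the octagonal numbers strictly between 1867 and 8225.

27

The n-th octagonal number is n(3n−2).
Smallest index with value > 1867: n = 26 (giving 1976).
Largest index with value < 8225: n = 52 (giving 8008).
Indices 26 through 52: 27 terms.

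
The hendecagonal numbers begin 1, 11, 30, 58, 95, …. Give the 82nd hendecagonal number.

29971

82·(9·82 − 7)/2 = 82·731/2 = 29971.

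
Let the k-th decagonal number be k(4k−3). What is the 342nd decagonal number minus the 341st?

Consecutive decagonal numbers differ by 8n − 7: here 8·342 − 7 = 2729.

2729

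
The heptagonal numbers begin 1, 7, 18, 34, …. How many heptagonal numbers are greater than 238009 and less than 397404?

90

The n-th heptagonal number is n(5n−3)/2.
Smallest index with value > 238009: n = 309 (giving 238239).
Largest index with value < 397404: n = 398 (giving 395413).
Indices 309 through 398: 90 terms.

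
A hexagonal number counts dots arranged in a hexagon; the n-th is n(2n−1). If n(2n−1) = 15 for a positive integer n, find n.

Set n(2n−1) = 15, giving 2n² − n − 15 = 0.
The discriminant is 1 + 8·15 = 121, and √121 = 11.
So n = (1 + 11) / 4 = 12/4 = 3.

3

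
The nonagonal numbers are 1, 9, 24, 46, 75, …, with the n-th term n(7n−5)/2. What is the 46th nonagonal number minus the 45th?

Consecutive nonagonal numbers differ by 7n − 6: here 7·46 − 6 = 316.

316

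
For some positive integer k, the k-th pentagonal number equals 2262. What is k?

Set n(3n−1)/2 = 2262, giving 3n² − n − 4524 = 0.
The discriminant is 1 + 24·2262 = 54289, and √54289 = 233.
So n = (1 + 233) / 6 = 234/6 = 39.

39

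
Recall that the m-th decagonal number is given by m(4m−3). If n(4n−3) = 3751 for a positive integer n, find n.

31

Set n(4n−3) = 3751, giving 4n² − 3n − 3751 = 0.
So n = (3 + 245) / 8 = 248/8 = 31.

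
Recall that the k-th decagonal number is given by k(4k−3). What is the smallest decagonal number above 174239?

175770

Solve n(4n−3) > 174239 for integer n.
The largest n with value ≤ 174239 is 209 (since 174097 ≤ 174239 < 175770), so the first above is n = 210, value 175770.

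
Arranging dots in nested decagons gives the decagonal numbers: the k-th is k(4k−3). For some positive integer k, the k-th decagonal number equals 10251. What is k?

Set n(4n−3) = 10251, giving 4n² − 3n − 10251 = 0.
The discriminant is 9 + 16·10251 = 164025, and √164025 = 405.
So n = (3 + 405) / 8 = 408/8 = 51.

51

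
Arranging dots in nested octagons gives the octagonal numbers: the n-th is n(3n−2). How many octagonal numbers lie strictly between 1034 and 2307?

10

The n-th octagonal number is n(3n−2).
Smallest index with value > 1034: n = 19 (giving 1045).
Largest index with value < 2307: n = 28 (giving 2296).
Indices 19 through 28: 10 terms.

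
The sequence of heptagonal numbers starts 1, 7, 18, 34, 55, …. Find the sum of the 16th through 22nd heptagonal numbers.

6188

Σ i(5i−3)/2 = (5Σi² − 3Σi) / 2 over i = 16..22.
Σi = 253 − 120 = 133 and Σi² = 3795 − 1240 = 2555.
(5·2555 − 3·133) / 2 = 12376/2 = 6188.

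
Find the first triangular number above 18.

Solve n(n+1)/2 > 18 for integer n.
The largest n with value ≤ 18 is 5 (since 15 ≤ 18 < 21), so the first above is n = 6, value 21.

21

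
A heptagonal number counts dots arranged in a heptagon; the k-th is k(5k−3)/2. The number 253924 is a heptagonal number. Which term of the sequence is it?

Set n(5n−3)/2 = 253924, giving 5n² − 3n − 507848 = 0.
The discriminant is 9 + 40·253924 = 10156969, and √10156969 = 3187.
So n = (3 + 3187) / 10 = 3190/10 = 319.

319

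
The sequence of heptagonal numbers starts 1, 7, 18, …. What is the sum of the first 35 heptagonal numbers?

36330

Σ i(5i−3)/2 = (5Σi² − 3Σi) / 2 over i = 1..35.
Σi = 630 and Σi² = 14910.
(5·14910 − 3·630) / 2 = 72660/2 = 36330.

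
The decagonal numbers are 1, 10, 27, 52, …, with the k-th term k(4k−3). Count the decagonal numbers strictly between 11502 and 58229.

67

The n-th decagonal number is n(4n−3).
Smallest index with value > 11502: n = 55 (giving 11935).
Largest index with value < 58229: n = 121 (giving 58201).
Indices 55 through 121: 67 terms.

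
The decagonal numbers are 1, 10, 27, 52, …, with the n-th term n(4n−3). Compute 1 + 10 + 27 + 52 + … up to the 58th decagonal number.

Σ i(4i−3) = 4Σi² − 3Σi over i = 1..58.
Σi = 1711 and Σi² = 66729.
4·66729 − 3·1711 = 261783.

261783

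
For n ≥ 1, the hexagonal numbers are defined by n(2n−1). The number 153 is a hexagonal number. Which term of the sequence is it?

Set n(2n−1) = 153, giving 2n² − n − 153 = 0.
The discriminant is 1 + 8·153 = 1225, and √1225 = 35.
So n = (1 + 35) / 4 = 36/4 = 9.

9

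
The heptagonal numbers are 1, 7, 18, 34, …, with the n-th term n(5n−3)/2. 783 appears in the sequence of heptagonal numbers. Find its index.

Set n(5n−3)/2 = 783, giving 5n² − 3n − 1566 = 0.
So n = (3 + 177) / 10 = 180/10 = 18.

18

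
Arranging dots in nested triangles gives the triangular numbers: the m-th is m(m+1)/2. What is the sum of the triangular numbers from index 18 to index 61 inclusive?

38742

Σ i(i+1)/2 = (Σi² + Σi) / 2 over i = 18..61.
Σi = 1891 − 153 = 1738 and Σi² = 77531 − 1785 = 75746.
(1·75746 + 1·1738) / 2 = 77484/2 = 38742.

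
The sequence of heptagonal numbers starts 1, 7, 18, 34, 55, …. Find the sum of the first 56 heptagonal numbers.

147896

Σ i(5i−3)/2 = (5Σi² − 3Σi) / 2 over i = 1..56.
Σi = 1596 and Σi² = 60116.
(5·60116 − 3·1596) / 2 = 295792/2 = 147896.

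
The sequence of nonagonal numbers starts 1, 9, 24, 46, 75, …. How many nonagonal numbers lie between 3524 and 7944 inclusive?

16

The n-th nonagonal number is n(7n−5)/2.
Smallest index with value ≥ 3524: n = 33 (giving 3729).
Largest index with value ≤ 7944: n = 48 (giving 7944).
Indices 33 through 48: 16 terms.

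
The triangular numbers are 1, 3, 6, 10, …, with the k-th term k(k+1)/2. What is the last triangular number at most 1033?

Solve n(n+1)/2 ≤ 1033 for integer n.
n = 44 gives 990 ≤ 1033, while n = 45 gives 1035 > 1033; so the answer is 990.

990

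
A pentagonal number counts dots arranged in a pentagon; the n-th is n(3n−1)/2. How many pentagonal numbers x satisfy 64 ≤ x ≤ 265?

The n-th pentagonal number is n(3n−1)/2.
Smallest index with value ≥ 64: n = 7 (giving 70).
Largest index with value ≤ 265: n = 13 (giving 247).
Indices 7 through 13: 7 terms.

7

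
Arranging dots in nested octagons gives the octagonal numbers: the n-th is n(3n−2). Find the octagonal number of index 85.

21505

The 85th octagonal number is n(3n−2) with n = 85.
85·(3·85 − 2) = 85·253 = 21505.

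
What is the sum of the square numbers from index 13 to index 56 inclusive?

Σ_{i=13}^{56} i² = 60116 − 650 = 59466.

59466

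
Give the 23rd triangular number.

276

The 23rd triangular number is n(n+1)/2 with n = 23.
23·24/2 = 552/2 = 276.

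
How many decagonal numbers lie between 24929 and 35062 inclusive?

The n-th decagonal number is n(4n−3).
Smallest index with value ≥ 24929: n = 80 (giving 25360).
Largest index with value ≤ 35062: n = 94 (giving 35062).
Indices 80 through 94: 15 terms.

15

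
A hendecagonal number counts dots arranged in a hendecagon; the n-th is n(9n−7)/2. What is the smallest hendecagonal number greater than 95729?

Solve n(9n−7)/2 > 95729 for integer n.
The largest n with value ≤ 95729 is 146 (since 95411 ≤ 95729 < 96726), so the first above is n = 147, value 96726.

96726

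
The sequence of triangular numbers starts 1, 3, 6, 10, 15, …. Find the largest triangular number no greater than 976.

946

Solve n(n+1)/2 ≤ 976 for integer n.
n = 43 gives 946 ≤ 976, while n = 44 gives 990 > 976; so the answer is 946.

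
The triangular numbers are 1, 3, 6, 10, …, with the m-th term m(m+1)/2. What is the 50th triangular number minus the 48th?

99

50·51/2 = 1275 and 48·49/2 = 1176.
Difference: 1275 − 1176 = 99.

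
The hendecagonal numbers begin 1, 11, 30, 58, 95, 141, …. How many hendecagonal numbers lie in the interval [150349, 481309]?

144

The n-th hendecagonal number is n(9n−7)/2.
Smallest index with value ≥ 150349: n = 184 (giving 151708).
Largest index with value ≤ 481309: n = 327 (giving 480036).
Indices 184 through 327: 144 terms.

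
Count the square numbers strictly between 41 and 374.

13

The n-th square number is n².
Smallest index with value > 41: n = 7 (giving 49).
Largest index with value < 374: n = 19 (giving 361).
Indices 7 through 19: 13 terms.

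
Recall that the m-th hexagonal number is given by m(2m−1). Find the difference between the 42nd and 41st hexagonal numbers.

Consecutive hexagonal numbers differ by 4n − 3: here 4·42 − 3 = 165.

165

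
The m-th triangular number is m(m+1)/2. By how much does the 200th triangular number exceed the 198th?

200·201/2 = 20100 and 198·199/2 = 19701.
Difference: 20100 − 19701 = 399.

399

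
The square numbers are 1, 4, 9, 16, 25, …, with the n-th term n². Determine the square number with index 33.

The 33rd square number is n² with n = 33.
33² = 1089.

1089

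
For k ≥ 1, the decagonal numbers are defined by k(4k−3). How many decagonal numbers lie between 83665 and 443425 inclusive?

The n-th decagonal number is n(4n−3).
Smallest index with value ≥ 83665: n = 145 (giving 83665).
Largest index with value ≤ 443425: n = 333 (giving 442557).
Indices 145 through 333: 189 terms.

189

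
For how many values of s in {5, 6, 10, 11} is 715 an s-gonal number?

s = 5: P(5, 22) = 715. ✓
s = 6: P(6, 19) = 703 and P(6, 20) = 780; 715 is not s-gonal.
s = 10: P(10, 13) = 637 and P(10, 14) = 742; 715 is not s-gonal.
s = 11: P(11, 13) = 715. ✓
Hits: s ∈ {5, 11} → 2.

2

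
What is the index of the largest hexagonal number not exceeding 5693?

Solve n(2n−1) ≤ 5693 for integer n.
n = 53 gives 5565 ≤ 5693, while n = 54 gives 5778 > 5693; so the answer is index 53.

53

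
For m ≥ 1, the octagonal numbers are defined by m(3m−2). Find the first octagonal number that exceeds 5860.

5985

Solve n(3n−2) > 5860 for integer n.
The largest n with value ≤ 5860 is 44 (since 5720 ≤ 5860 < 5985), so the first above is n = 45, value 5985.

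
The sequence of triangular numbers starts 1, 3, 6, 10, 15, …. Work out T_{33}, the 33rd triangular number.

561

The 33rd triangular number is n(n+1)/2 with n = 33.
33·34/2 = 1122/2 = 561.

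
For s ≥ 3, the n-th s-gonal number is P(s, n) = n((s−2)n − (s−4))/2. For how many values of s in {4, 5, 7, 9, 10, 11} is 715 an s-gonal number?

s = 4: P(4, 26) = 676 and P(4, 27) = 729; 715 is not s-gonal.
s = 5: P(5, 22) = 715. ✓
s = 7: P(7, 17) = 697 and P(7, 18) = 783; 715 is not s-gonal.
s = 9: P(9, 14) = 651 and P(9, 15) = 750; 715 is not s-gonal.
s = 10: P(10, 13) = 637 and P(10, 14) = 742; 715 is not s-gonal.
s = 11: P(11, 13) = 715. ✓
Hits: s ∈ {5, 11} → 2.

2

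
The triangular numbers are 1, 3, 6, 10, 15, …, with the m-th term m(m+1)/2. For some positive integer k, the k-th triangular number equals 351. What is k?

26

Set n(n+1)/2 = 351, giving n² + n − 702 = 0.
The discriminant is 1 + 8·351 = 2809, and √2809 = 53.
So n = (-1 + 53) / 2 = 52/2 = 26.
Check: 26·27/2 = 351. ✓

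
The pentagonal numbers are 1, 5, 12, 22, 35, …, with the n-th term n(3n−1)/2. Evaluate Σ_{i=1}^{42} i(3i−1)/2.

37926

Σ i(3i−1)/2 = (3Σi² − Σi) / 2 over i = 1..42.
Σi = 903 and Σi² = 25585.
(3·25585 − 1·903) / 2 = 75852/2 = 37926.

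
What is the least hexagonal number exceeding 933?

946

Solve n(2n−1) > 933 for integer n.
The largest n with value ≤ 933 is 21 (since 861 ≤ 933 < 946), so the first above is n = 22, value 946.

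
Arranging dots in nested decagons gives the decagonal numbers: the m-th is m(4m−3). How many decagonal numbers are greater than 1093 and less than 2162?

7

The n-th decagonal number is n(4n−3).
Smallest index with value > 1093: n = 17 (giving 1105).
Largest index with value < 2162: n = 23 (giving 2047).
Indices 17 through 23: 7 terms.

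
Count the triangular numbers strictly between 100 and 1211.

The n-th triangular number is n(n+1)/2.
Smallest index with value > 100: n = 14 (giving 105).
Largest index with value < 1211: n = 48 (giving 1176).
Indices 14 through 48: 35 terms.

35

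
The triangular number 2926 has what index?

76

Set n(n+1)/2 = 2926, giving n² + n − 5852 = 0.
The discriminant is 1 + 8·2926 = 23409, and √23409 = 153.
So n = (-1 + 153) / 2 = 152/2 = 76.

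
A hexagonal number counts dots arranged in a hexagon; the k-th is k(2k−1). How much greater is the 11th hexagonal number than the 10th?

41

Consecutive hexagonal numbers differ by 4n − 3: here 4·11 − 3 = 41.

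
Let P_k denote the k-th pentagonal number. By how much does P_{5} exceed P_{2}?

5·(3·5 − 1)/2 = 35 and 2·(3·2 − 1)/2 = 5.
Difference: 35 − 5 = 30.

30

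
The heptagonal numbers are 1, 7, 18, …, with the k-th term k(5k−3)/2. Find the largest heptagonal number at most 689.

Solve n(5n−3)/2 ≤ 689 for integer n.
n = 16 gives 616 ≤ 689, while n = 17 gives 697 > 689; so the answer is 616.

616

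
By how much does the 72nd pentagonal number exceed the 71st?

Consecutive pentagonal numbers differ by 3n − 2: here 3·72 − 2 = 214.

214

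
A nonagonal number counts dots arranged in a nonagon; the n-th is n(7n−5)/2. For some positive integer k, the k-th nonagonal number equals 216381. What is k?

249

Set n(7n−5)/2 = 216381, giving 7n² − 5n − 432762 = 0.
So n = (5 + 3481) / 14 = 3486/14 = 249.
Check: 249·(7·249 − 5)/2 = 216381. ✓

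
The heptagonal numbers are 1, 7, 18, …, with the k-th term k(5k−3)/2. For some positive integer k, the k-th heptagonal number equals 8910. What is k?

Set n(5n−3)/2 = 8910, giving 5n² − 3n − 17820 = 0.
The discriminant is 9 + 40·8910 = 356409, and √356409 = 597.
So n = (3 + 597) / 10 = 600/10 = 60.

60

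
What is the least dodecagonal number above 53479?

53664

Solve n(5n−4) > 53479 for integer n.
The largest n with value ≤ 53479 is 103 (since 52633 ≤ 53479 < 53664), so the first above is n = 104, value 53664.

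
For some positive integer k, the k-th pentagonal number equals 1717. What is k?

Set n(3n−1)/2 = 1717, giving 3n² − n − 3434 = 0.
The discriminant is 1 + 24·1717 = 41209, and √41209 = 203.
So n = (1 + 203) / 6 = 204/6 = 34.

34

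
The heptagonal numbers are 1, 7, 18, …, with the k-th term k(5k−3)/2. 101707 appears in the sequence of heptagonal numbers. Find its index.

Set n(5n−3)/2 = 101707, giving 5n² − 3n − 203414 = 0.
The discriminant is 9 + 40·101707 = 4068289, and √4068289 = 2017.
So n = (3 + 2017) / 10 = 2020/10 = 202.
Check: 202·(5·202 − 3)/2 = 101707. ✓

202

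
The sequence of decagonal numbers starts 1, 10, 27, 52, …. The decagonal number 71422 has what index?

134

Set n(4n−3) = 71422, giving 4n² − 3n − 71422 = 0.
The discriminant is 9 + 16·71422 = 1142761, and √1142761 = 1069.
So n = (3 + 1069) / 8 = 1072/8 = 134.
Check: 134·(4·134 − 3) = 71422. ✓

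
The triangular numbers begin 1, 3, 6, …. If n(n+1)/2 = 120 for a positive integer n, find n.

Set n(n+1)/2 = 120, giving n² + n − 240 = 0.
The discriminant is 1 + 8·120 = 961, and √961 = 31.
So n = (-1 + 31) / 2 = 30/2 = 15.

15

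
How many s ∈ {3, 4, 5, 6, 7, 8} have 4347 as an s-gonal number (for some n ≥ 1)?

s = 3: P(3, 92) = 4278 and P(3, 93) = 4371; 4347 is not s-gonal.
s = 4: P(4, 65) = 4225 and P(4, 66) = 4356; 4347 is not s-gonal.
s = 5: P(5, 54) = 4347. ✓
s = 6: P(6, 46) = 4186 and P(6, 47) = 4371; 4347 is not s-gonal.
s = 7: P(7, 42) = 4347. ✓
s = 8: P(8, 38) = 4256 and P(8, 39) = 4485; 4347 is not s-gonal.
Hits: s ∈ {5, 7} → 2.

2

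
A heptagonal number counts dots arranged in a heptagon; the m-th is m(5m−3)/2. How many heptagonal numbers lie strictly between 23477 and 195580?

182

The n-th heptagonal number is n(5n−3)/2.
Smallest index with value > 23477: n = 98 (giving 23863).
Largest index with value < 195580: n = 279 (giving 194184).
Indices 98 through 279: 182 terms.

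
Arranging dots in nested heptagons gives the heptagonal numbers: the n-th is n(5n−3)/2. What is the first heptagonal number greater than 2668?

Solve n(5n−3)/2 > 2668 for integer n.
The largest n with value ≤ 2668 is 32 (since 2512 ≤ 2668 < 2673), so the first above is n = 33, value 2673.

2673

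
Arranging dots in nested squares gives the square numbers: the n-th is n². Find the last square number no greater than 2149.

Solve n² ≤ 2149 for integer n.
n = 46 gives 2116 ≤ 2149, while n = 47 gives 2209 > 2149; so the answer is 2116.

2116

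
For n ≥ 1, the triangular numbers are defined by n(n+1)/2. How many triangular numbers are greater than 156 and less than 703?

19

The n-th triangular number is n(n+1)/2.
Smallest index with value > 156: n = 18 (giving 171).
Largest index with value < 703: n = 36 (giving 666).
Indices 18 through 36: 19 terms.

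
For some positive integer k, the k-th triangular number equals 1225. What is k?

49

Set n(n+1)/2 = 1225, giving n² + n − 2450 = 0.
The discriminant is 1 + 8·1225 = 9801, and √9801 = 99.
So n = (-1 + 99) / 2 = 98/2 = 49.
Check: 49·50/2 = 1225. ✓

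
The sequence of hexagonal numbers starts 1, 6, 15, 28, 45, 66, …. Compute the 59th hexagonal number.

6903

The 59th hexagonal number is n(2n−1) with n = 59.
59·(2·59 − 1) = 59·117 = 6903.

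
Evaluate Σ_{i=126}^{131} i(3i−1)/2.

148251

Σ i(3i−1)/2 = (3Σi² − Σi) / 2 over i = 126..131.
Σi = 8646 − 7875 = 771 and Σi² = 757966 − 658875 = 99091.
(3·99091 − 1·771) / 2 = 296502/2 = 148251.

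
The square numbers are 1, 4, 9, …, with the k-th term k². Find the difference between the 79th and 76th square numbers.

79² = 6241 and 76² = 5776.
Difference: 6241 − 5776 = 465.

465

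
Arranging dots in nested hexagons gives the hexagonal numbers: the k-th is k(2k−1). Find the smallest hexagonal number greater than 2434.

2556

Solve n(2n−1) > 2434 for integer n.
The largest n with value ≤ 2434 is 35 (since 2415 ≤ 2434 < 2556), so the first above is n = 36, value 2556.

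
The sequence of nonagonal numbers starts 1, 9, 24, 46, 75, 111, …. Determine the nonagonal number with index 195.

132600

The 195th nonagonal number is n(7n−5)/2 with n = 195.
195·(7·195 − 5)/2 = 195·1360/2 = 195·680 = 132600.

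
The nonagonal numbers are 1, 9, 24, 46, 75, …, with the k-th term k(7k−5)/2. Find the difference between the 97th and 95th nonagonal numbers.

1339

97·(7·97 − 5)/2 = 32689 and 95·(7·95 − 5)/2 = 31350.
Difference: 32689 − 31350 = 1339.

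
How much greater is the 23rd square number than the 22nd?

n² − (n−1)² = 2n − 1, so 23² − 22² = 2·23 − 1 = 45.

45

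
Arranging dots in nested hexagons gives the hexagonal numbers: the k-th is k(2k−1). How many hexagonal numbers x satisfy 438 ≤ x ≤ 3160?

The n-th hexagonal number is n(2n−1).
Smallest index with value ≥ 438: n = 16 (giving 496).
Largest index with value ≤ 3160: n = 40 (giving 3160).
Indices 16 through 40: 25 terms.

25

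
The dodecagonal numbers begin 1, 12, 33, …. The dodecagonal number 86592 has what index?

132

Set n(5n−4) = 86592, giving 5n² − 4n − 86592 = 0.
So n = (4 + 1316) / 10 = 1320/10 = 132.
Check: 132·(5·132 − 4) = 86592. ✓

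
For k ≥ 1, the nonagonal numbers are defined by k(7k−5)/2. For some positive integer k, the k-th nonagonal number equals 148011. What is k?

Set n(7n−5)/2 = 148011, giving 7n² − 5n − 296022 = 0.
So n = (5 + 2879) / 14 = 2884/14 = 206.
Check: 206·(7·206 − 5)/2 = 148011. ✓

206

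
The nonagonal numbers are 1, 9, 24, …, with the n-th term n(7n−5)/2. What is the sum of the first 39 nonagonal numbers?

69940

Σ i(7i−5)/2 = (7Σi² − 5Σi) / 2 over i = 1..39.
Σi = 780 and Σi² = 20540.
(7·20540 − 5·780) / 2 = 139880/2 = 69940.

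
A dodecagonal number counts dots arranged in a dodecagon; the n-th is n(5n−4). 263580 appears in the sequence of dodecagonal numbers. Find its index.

Set n(5n−4) = 263580, giving 5n² − 4n − 263580 = 0.
The discriminant is 16 + 20·263580 = 5271616, and √5271616 = 2296.
So n = (4 + 2296) / 10 = 2300/10 = 230.

230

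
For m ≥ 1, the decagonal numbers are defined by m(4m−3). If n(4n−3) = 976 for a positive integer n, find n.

Set n(4n−3) = 976, giving 4n² − 3n − 976 = 0.
The discriminant is 9 + 16·976 = 15625, and √15625 = 125.
So n = (3 + 125) / 8 = 128/8 = 16.

16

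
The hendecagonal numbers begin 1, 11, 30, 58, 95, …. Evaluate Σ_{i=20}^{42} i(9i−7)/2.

101522

Σ i(9i−7)/2 = (9Σi² − 7Σi) / 2 over i = 20..42.
Σi = 903 − 190 = 713 and Σi² = 25585 − 2470 = 23115.
(9·23115 − 7·713) / 2 = 203044/2 = 101522.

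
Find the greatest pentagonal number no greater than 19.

12

Solve n(3n−1)/2 ≤ 19 for integer n.
n = 3 gives 12 ≤ 19, while n = 4 gives 22 > 19; so the answer is 12.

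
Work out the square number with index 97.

The 97th square number is n² with n = 97.
97² = 9409.

9409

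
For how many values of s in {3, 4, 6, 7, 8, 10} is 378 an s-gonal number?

s = 3: P(3, 27) = 378. ✓
s = 4: P(4, 19) = 361 and P(4, 20) = 400; 378 is not s-gonal.
s = 6: P(6, 14) = 378. ✓
s = 7: P(7, 12) = 342 and P(7, 13) = 403; 378 is not s-gonal.
s = 8: P(8, 11) = 341 and P(8, 12) = 408; 378 is not s-gonal.
s = 10: P(10, 10) = 370 and P(10, 11) = 451; 378 is not s-gonal.
Hits: s ∈ {3, 6} → 2.

2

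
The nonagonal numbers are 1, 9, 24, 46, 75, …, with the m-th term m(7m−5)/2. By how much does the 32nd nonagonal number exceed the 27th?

1020

32·(7·32 − 5)/2 = 3504 and 27·(7·27 − 5)/2 = 2484.
Difference: 3504 − 2484 = 1020.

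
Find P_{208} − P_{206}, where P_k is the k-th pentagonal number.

1241

208·(3·208 − 1)/2 = 64792 and 206·(3·206 − 1)/2 = 63551.
Difference: 64792 − 63551 = 1241.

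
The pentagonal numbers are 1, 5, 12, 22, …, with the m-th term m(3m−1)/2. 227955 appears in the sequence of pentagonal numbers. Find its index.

Set n(3n−1)/2 = 227955, giving 3n² − n − 455910 = 0.
The discriminant is 1 + 24·227955 = 5470921, and √5470921 = 2339.
So n = (1 + 2339) / 6 = 2340/6 = 390.

390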